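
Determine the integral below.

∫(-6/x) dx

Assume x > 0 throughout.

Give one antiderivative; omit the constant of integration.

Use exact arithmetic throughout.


Answer: -6*log(x).


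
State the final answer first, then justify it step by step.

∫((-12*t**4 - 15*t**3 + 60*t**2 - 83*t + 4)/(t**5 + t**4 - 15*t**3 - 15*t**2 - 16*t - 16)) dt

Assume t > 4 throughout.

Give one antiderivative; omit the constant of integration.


The answer is -5*log(t - 4) - 5*log(t + 1) - 2*log(t + 4) + 4*atan(t).
Step 1. Decompose ∫((-12*t**4 - 15*t**3 + 60*t**2 - 83*t + 4)/(t**5 + t**4 - 15*t**3 - 15*t**2 - 16*t - 16)) dt by partial fractions, (-12*t**4 - 15*t**3 + 60*t**2 - 83*t + 4)/(t**5 + t**4 - 15*t**3 - 15*t**2 - 16*t - 16) = 4/(t**2 + 1) - 2/(t + 4) - 5/(t + 1) - 5/(t - 4): now ∫(-5/(t - 4)) dt + ∫(-5/(t + 1)) dt + ∫(-2/(t + 4)) dt + ∫(4/(t**2 + 1)) dt.
Step 2. Evaluate the standard form [assuming t > -4]: now -2*log(t + 4) + ∫(-5/(t - 4)) dt + ∫(-5/(t + 1)) dt + ∫(4/(t**2 + 1)) dt.
Step 3. Evaluate the standard form [assuming t > -1]: now -5*log(t + 1) - 2*log(t + 4) + ∫(-5/(t - 4)) dt + ∫(4/(t**2 + 1)) dt.
Step 4. Evaluate the standard form [assuming t > 4]: now -5*log(t - 4) - 5*log(t + 1) - 2*log(t + 4) + ∫(4/(t**2 + 1)) dt.
Step 5. Evaluate the standard form: now -5*log(t - 4) - 5*log(t + 1) - 2*log(t + 4) + 4*atan(t).
Answer: -5*log(t - 4) - 5*log(t + 1) - 2*log(t + 4) + 4*atan(t).


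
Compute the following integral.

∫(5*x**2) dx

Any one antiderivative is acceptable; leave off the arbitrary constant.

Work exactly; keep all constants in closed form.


Answer: 5*x**3/3.


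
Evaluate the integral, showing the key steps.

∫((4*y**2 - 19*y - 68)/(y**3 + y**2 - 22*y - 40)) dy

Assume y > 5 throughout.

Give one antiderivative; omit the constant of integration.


Step 1. Decompose ∫((4*y**2 - 19*y - 68)/(y**3 + y**2 - 22*y - 40)) dy by partial fractions, (4*y**2 - 19*y - 68)/(y**3 + y**2 - 22*y - 40) = 4/(y + 4) + 1/(y + 2) - 1/(y - 5): now ∫(-1/(y - 5)) dy + ∫(1/(y + 2)) dy + ∫(4/(y + 4)) dy.
Step 2. Evaluate the standard form [assuming y > -4]: now 4*log(y + 4) + ∫(-1/(y - 5)) dy + ∫(1/(y + 2)) dy.
Step 3. Evaluate the standard form [assuming y > 5]: now -log(y - 5) + 4*log(y + 4) + ∫(1/(y + 2)) dy.
Step 4. Evaluate the standard form [assuming y > -2]: now -log(y - 5) + log(y + 2) + 4*log(y + 4).
Answer: -log(y - 5) + log(y + 2) + 4*log(y + 4).


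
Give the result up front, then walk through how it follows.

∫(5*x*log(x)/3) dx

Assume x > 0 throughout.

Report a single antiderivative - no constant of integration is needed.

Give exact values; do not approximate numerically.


The answer is 5*x**2*log(x)/6 - 5*x**2/12.
Step 1. Integrate ∫(5*x*log(x)/3) dx by parts with u = log(x), dv = (5*x/3) dx, so v = 5*x**2/6 [assuming x > 0]: now 5*x**2*log(x)/6 + ∫(-5*x/6) dx.
Step 2. Evaluate the standard form: now 5*x**2*log(x)/6 - 5*x**2/12.
Answer: 5*x**2*log(x)/6 - 5*x**2/12.


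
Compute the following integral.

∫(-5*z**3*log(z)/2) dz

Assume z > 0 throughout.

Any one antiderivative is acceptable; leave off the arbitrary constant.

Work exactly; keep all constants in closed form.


Answer: -5*z**4*log(z)/8 + 5*z**4/32.


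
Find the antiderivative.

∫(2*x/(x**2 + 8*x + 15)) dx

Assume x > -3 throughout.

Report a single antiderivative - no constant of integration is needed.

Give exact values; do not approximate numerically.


Answer: -3*log(x + 3) + 5*log(x + 5).


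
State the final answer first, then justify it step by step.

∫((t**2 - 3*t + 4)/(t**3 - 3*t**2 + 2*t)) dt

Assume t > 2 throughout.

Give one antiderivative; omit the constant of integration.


The answer is 2*log(t) + log(t - 2) - 2*log(t - 1).
Step 1. Decompose ∫((t**2 - 3*t + 4)/(t**3 - 3*t**2 + 2*t)) dt by partial fractions, (t**2 - 3*t + 4)/(t**3 - 3*t**2 + 2*t) = -2/(t - 1) + 1/(t - 2) + 2/t: now ∫(2/t) dt + ∫(1/(t - 2)) dt + ∫(-2/(t - 1)) dt.
Step 2. Evaluate the standard form [assuming t > 0]: now 2*log(t) + ∫(1/(t - 2)) dt + ∫(-2/(t - 1)) dt.
Step 3. Evaluate the standard form [assuming t > 1]: now 2*log(t) - 2*log(t - 1) + ∫(1/(t - 2)) dt.
Step 4. Evaluate the standard form [assuming t > 2]: now 2*log(t) + log(t - 2) - 2*log(t - 1).
Answer: 2*log(t) + log(t - 2) - 2*log(t - 1).


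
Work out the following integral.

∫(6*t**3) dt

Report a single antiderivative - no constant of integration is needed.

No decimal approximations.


Answer: 3*t**4/2.


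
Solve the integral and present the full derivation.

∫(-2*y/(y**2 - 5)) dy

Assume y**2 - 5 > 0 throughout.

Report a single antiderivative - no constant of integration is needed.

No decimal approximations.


Step 1. Substitute u = y**2 - 5, turning ∫(-2*y/(y**2 - 5)) dy into ∫(-1/u) du: now ∫(-1/u) du.
Step 2. Evaluate the standard form [assuming u > 0]: now -log(u).
Step 3. Substitute back u = y**2 - 5: now -log(y**2 - 5).
Answer: -log(y**2 - 5).


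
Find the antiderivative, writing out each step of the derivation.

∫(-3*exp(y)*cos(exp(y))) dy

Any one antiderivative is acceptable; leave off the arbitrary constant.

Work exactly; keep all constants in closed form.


Step 1. Substitute u = exp(y), turning ∫(-3*exp(y)*cos(exp(y))) dy into ∫(-3*cos(u)) du: now ∫(-3*cos(u)) du.
Step 2. Evaluate the standard form: now -3*sin(u).
Step 3. Substitute back u = exp(y): now -3*sin(exp(y)).
Answer: -3*sin(exp(y)).


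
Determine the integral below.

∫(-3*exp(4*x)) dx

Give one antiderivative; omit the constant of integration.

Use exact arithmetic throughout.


Answer: -3*exp(4*x)/4.


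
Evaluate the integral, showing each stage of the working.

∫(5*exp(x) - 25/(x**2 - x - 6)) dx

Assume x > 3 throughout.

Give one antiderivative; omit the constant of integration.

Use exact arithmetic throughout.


Step 1. Rewrite: now ∫(-25/(x**2 - x - 6)) dx + ∫(5*exp(x)) dx.
Step 2. Decompose ∫(-25/(x**2 - x - 6)) dx by partial fractions, -25/(x**2 - x - 6) = 5/(x + 2) - 5/(x - 3): now ∫(-5/(x - 3)) dx + ∫(5/(x + 2)) dx + ∫(5*exp(x)) dx.
Step 3. Evaluate the standard form [assuming x > -2]: now 5*log(x + 2) + ∫(-5/(x - 3)) dx + ∫(5*exp(x)) dx.
Step 4. Evaluate the standard form [assuming x > 3]: now -5*log(x - 3) + 5*log(x + 2) + ∫(5*exp(x)) dx.
Step 5. Evaluate the standard form: now 5*exp(x) - 5*log(x - 3) + 5*log(x + 2).
Answer: 5*exp(x) - 5*log(x - 3) + 5*log(x + 2).


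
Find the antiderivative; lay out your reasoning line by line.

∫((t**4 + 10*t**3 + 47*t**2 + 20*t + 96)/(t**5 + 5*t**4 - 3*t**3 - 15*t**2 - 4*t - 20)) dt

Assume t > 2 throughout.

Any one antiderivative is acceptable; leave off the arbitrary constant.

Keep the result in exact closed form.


Step 1. Decompose ∫((t**4 + 10*t**3 + 47*t**2 + 20*t + 96)/(t**5 + 5*t**4 - 3*t**3 - 15*t**2 - 4*t - 20)) dt by partial fractions, (t**4 + 10*t**3 + 47*t**2 + 20*t + 96)/(t**5 + 5*t**4 - 3*t**3 - 15*t**2 - 4*t - 20) = -2/(t**2 + 1) + 1/(t + 5) - 3/(t + 2) + 3/(t - 2): now ∫(3/(t - 2)) dt + ∫(-3/(t + 2)) dt + ∫(1/(t + 5)) dt + ∫(-2/(t**2 + 1)) dt.
Step 2. Evaluate the standard form [assuming t > -5]: now log(t + 5) + ∫(3/(t - 2)) dt + ∫(-3/(t + 2)) dt + ∫(-2/(t**2 + 1)) dt.
Step 3. Evaluate the standard form [assuming t > -2]: now -3*log(t + 2) + log(t + 5) + ∫(3/(t - 2)) dt + ∫(-2/(t**2 + 1)) dt.
Step 4. Evaluate the standard form [assuming t > 2]: now 3*log(t - 2) - 3*log(t + 2) + log(t + 5) + ∫(-2/(t**2 + 1)) dt.
Step 5. Evaluate the standard form: now 3*log(t - 2) - 3*log(t + 2) + log(t + 5) - 2*atan(t).
Answer: 3*log(t - 2) - 3*log(t + 2) + log(t + 5) - 2*atan(t).


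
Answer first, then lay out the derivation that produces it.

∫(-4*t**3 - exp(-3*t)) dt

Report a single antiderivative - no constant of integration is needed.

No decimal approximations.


The answer is -t**4 + exp(-3*t)/3.
Step 1. Rewrite: now ∫(-4*t**3) dt + ∫(-exp(-3*t)) dt.
Step 2. Evaluate the standard form: now ∫(-4*t**3) dt + exp(-3*t)/3.
Step 3. Evaluate the standard form: now -t**4 + exp(-3*t)/3.
Answer: -t**4 + exp(-3*t)/3.


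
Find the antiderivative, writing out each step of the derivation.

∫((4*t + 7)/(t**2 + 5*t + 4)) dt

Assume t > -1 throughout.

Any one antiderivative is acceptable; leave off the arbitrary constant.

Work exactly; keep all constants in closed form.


Step 1. Decompose ∫((4*t + 7)/(t**2 + 5*t + 4)) dt by partial fractions, (4*t + 7)/(t**2 + 5*t + 4) = 3/(t + 4) + 1/(t + 1): now ∫(1/(t + 1)) dt + ∫(3/(t + 4)) dt.
Step 2. Evaluate the standard form [assuming t > -1]: now log(t + 1) + ∫(3/(t + 4)) dt.
Step 3. Evaluate the standard form [assuming t > -4]: now log(t + 1) + 3*log(t + 4).
Answer: log(t + 1) + 3*log(t + 4).


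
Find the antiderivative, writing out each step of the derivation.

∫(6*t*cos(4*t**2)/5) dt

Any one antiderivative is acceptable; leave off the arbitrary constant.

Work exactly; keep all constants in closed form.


Step 1. Substitute u = t**2, turning ∫(6*t*cos(4*t**2)/5) dt into ∫(3*cos(4*u)/5) du: now ∫(3*cos(4*u)/5) du.
Step 2. Evaluate the standard form: now 3*sin(4*u)/20.
Step 3. Substitute back u = t**2: now 3*sin(4*t**2)/20.
Answer: 3*sin(4*t**2)/20.


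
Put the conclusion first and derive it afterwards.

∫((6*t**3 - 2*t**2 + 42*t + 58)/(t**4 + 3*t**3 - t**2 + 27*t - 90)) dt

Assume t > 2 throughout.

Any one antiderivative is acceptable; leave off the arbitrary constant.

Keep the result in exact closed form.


The answer is 2*log(t - 2) + 4*log(t + 5) - 4*atan(t/3)/3.
Step 1. Decompose ∫((6*t**3 - 2*t**2 + 42*t + 58)/(t**4 + 3*t**3 - t**2 + 27*t - 90)) dt by partial fractions, (6*t**3 - 2*t**2 + 42*t + 58)/(t**4 + 3*t**3 - t**2 + 27*t - 90) = -4/(t**2 + 9) + 4/(t + 5) + 2/(t - 2): now ∫(2/(t - 2)) dt + ∫(4/(t + 5)) dt + ∫(-4/(t**2 + 9)) dt.
Step 2. Evaluate the standard form [assuming t > -5]: now 4*log(t + 5) + ∫(2/(t - 2)) dt + ∫(-4/(t**2 + 9)) dt.
Step 3. Evaluate the standard form [assuming t > 2]: now 2*log(t - 2) + 4*log(t + 5) + ∫(-4/(t**2 + 9)) dt.
Step 4. Evaluate the standard form: now 2*log(t - 2) + 4*log(t + 5) - 4*atan(t/3)/3.
Answer: 2*log(t - 2) + 4*log(t + 5) - 4*atan(t/3)/3.


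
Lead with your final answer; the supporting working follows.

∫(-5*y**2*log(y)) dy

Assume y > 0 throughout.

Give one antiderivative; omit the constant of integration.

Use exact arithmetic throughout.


The answer is -5*y**3*log(y)/3 + 5*y**3/9.
Step 1. Integrate ∫(-5*y**2*log(y)) dy by parts with u = log(y), dv = (-5*y**2) dy, so v = -5*y**3/3 [assuming y > 0]: now -5*y**3*log(y)/3 + ∫(5*y**2/3) dy.
Step 2. Evaluate the standard form: now -5*y**3*log(y)/3 + 5*y**3/9.
Answer: -5*y**3*log(y)/3 + 5*y**3/9.


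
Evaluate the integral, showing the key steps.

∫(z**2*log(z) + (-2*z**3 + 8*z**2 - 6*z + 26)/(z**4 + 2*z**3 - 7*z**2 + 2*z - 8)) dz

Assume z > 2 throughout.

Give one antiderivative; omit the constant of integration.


Step 1. Rewrite: now ∫(z**2*log(z)) dz + ∫((-2*z**3 + 8*z**2 - 6*z + 26)/(z**4 + 2*z**3 - 7*z**2 + 2*z - 8)) dz.
Step 2. Decompose ∫((-2*z**3 + 8*z**2 - 6*z + 26)/(z**4 + 2*z**3 - 7*z**2 + 2*z - 8)) dz by partial fractions, (-2*z**3 + 8*z**2 - 6*z + 26)/(z**4 + 2*z**3 - 7*z**2 + 2*z - 8) = -2/(z**2 + 1) - 3/(z + 4) + 1/(z - 2): now ∫(z**2*log(z)) dz + ∫(1/(z - 2)) dz + ∫(-3/(z + 4)) dz + ∫(-2/(z**2 + 1)) dz.
Step 3. Evaluate the standard form [assuming z > -4]: now -3*log(z + 4) + ∫(z**2*log(z)) dz + ∫(1/(z - 2)) dz + ∫(-2/(z**2 + 1)) dz.
Step 4. Evaluate the standard form [assuming z > 2]: now log(z - 2) - 3*log(z + 4) + ∫(z**2*log(z)) dz + ∫(-2/(z**2 + 1)) dz.
Step 5. Evaluate the standard form: now log(z - 2) - 3*log(z + 4) - 2*atan(z) + ∫(z**2*log(z)) dz.
Step 6. Integrate ∫(z**2*log(z)) dz by parts with u = log(z), dv = (z**2) dz, so v = z**3/3 [assuming z > 0]: now z**3*log(z)/3 + log(z - 2) - 3*log(z + 4) - 2*atan(z) + ∫(-z**2/3) dz.
Step 7. Evaluate the standard form: now z**3*log(z)/3 - z**3/9 + log(z - 2) - 3*log(z + 4) - 2*atan(z).
Answer: z**3*log(z)/3 - z**3/9 + log(z - 2) - 3*log(z + 4) - 2*atan(z).


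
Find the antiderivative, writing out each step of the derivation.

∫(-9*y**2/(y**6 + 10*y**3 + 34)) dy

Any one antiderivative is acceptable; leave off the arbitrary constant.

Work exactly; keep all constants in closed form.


Step 1. Substitute u = y**3 + 5, turning ∫(-9*y**2/(y**6 + 10*y**3 + 34)) dy into ∫(-3/(u**2 + 9)) du: now ∫(-3/(u**2 + 9)) du.
Step 2. Evaluate the standard form: now -atan(u/3).
Step 3. Substitute back u = y**3 + 5: now -atan(y**3/3 + 5/3).
Answer: -atan(y**3/3 + 5/3).


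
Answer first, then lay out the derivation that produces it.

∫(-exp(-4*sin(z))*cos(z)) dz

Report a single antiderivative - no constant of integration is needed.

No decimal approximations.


The answer is exp(-4*sin(z))/4.
Step 1. Substitute u = sin(z), turning ∫(-exp(-4*sin(z))*cos(z)) dz into ∫(-exp(-4*u)) du: now ∫(-exp(-4*u)) du.
Step 2. Evaluate the standard form: now exp(-4*u)/4.
Step 3. Substitute back u = sin(z): now exp(-4*sin(z))/4.
Answer: exp(-4*sin(z))/4.


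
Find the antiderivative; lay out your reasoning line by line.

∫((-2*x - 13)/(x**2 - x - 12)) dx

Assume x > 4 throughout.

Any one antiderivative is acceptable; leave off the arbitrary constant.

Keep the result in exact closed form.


Step 1. Decompose ∫((-2*x - 13)/(x**2 - x - 12)) dx by partial fractions, (-2*x - 13)/(x**2 - x - 12) = 1/(x + 3) - 3/(x - 4): now ∫(-3/(x - 4)) dx + ∫(1/(x + 3)) dx.
Step 2. Evaluate the standard form [assuming x > 4]: now -3*log(x - 4) + ∫(1/(x + 3)) dx.
Step 3. Evaluate the standard form [assuming x > -3]: now -3*log(x - 4) + log(x + 3).
Answer: -3*log(x - 4) + log(x + 3).


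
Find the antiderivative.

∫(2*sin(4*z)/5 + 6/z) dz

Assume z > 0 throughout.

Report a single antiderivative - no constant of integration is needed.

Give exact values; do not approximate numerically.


Answer: 6*log(z) - cos(4*z)/10.


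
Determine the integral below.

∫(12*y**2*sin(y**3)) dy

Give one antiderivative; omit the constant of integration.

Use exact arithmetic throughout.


Answer: -4*cos(y**3).


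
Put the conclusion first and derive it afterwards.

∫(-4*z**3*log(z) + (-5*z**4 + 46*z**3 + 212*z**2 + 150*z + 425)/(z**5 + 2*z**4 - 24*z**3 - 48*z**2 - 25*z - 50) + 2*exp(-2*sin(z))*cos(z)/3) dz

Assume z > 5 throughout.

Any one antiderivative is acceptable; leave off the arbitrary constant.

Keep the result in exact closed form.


The answer is -z**4*log(z) + z**4/4 + 5*log(z - 5) - 5*log(z + 2) - 5*log(z + 5) - 4*atan(z) - exp(-2*sin(z))/3.
Step 1. Rewrite: now ∫(-4*z**3*log(z)) dz + ∫((-5*z**4 + 46*z**3 + 212*z**2 + 150*z + 425)/(z**5 + 2*z**4 - 24*z**3 - 48*z**2 - 25*z - 50)) dz + ∫(2*exp(-2*sin(z))*cos(z)/3) dz.
Step 2. Decompose ∫((-5*z**4 + 46*z**3 + 212*z**2 + 150*z + 425)/(z**5 + 2*z**4 - 24*z**3 - 48*z**2 - 25*z - 50)) dz by partial fractions, (-5*z**4 + 46*z**3 + 212*z**2 + 150*z + 425)/(z**5 + 2*z**4 - 24*z**3 - 48*z**2 - 25*z - 50) = -4/(z**2 + 1) - 5/(z + 5) - 5/(z + 2) + 5/(z - 5): now ∫(-4*z**3*log(z)) dz + ∫(2*exp(-2*sin(z))*cos(z)/3) dz + ∫(5/(z - 5)) dz + ∫(-5/(z + 2)) dz + ∫(-5/(z + 5)) dz + ∫(-4/(z**2 + 1)) dz.
Step 3. Evaluate the standard form [assuming z > 5]: now 5*log(z - 5) + ∫(-4*z**3*log(z)) dz + ∫(2*exp(-2*sin(z))*cos(z)/3) dz + ∫(-5/(z + 2)) dz + ∫(-5/(z + 5)) dz + ∫(-4/(z**2 + 1)) dz.
Step 4. Evaluate the standard form [assuming z > -5]: now 5*log(z - 5) - 5*log(z + 5) + ∫(-4*z**3*log(z)) dz + ∫(2*exp(-2*sin(z))*cos(z)/3) dz + ∫(-5/(z + 2)) dz + ∫(-4/(z**2 + 1)) dz.
Step 5. Evaluate the standard form [assuming z > -2]: now 5*log(z - 5) - 5*log(z + 2) - 5*log(z + 5) + ∫(-4*z**3*log(z)) dz + ∫(2*exp(-2*sin(z))*cos(z)/3) dz + ∫(-4/(z**2 + 1)) dz.
Step 6. Evaluate the standard form: now 5*log(z - 5) - 5*log(z + 2) - 5*log(z + 5) - 4*atan(z) + ∫(-4*z**3*log(z)) dz + ∫(2*exp(-2*sin(z))*cos(z)/3) dz.
Step 7. Integrate ∫(-4*z**3*log(z)) dz by parts with u = log(z), dv = (-4*z**3) dz, so v = -z**4 [assuming z > 0]: now -z**4*log(z) + 5*log(z - 5) - 5*log(z + 2) - 5*log(z + 5) - 4*atan(z) + ∫(z**3) dz + ∫(2*exp(-2*sin(z))*cos(z)/3) dz.
Step 8. Evaluate the standard form: now -z**4*log(z) + z**4/4 + 5*log(z - 5) - 5*log(z + 2) - 5*log(z + 5) - 4*atan(z) + ∫(2*exp(-2*sin(z))*cos(z)/3) dz.
Step 9. Substitute u = sin(z), turning ∫(2*exp(-2*sin(z))*cos(z)/3) dz into ∫(2*exp(-2*u)/3) du: now -z**4*log(z) + z**4/4 + 5*log(z - 5) - 5*log(z + 2) - 5*log(z + 5) - 4*atan(z) + ∫(2*exp(-2*u)/3) du.
Step 10. Evaluate the standard form: now -z**4*log(z) + z**4/4 + 5*log(z - 5) - 5*log(z + 2) - 5*log(z + 5) - 4*atan(z) - exp(-2*u)/3.
Step 11. Substitute back u = sin(z): now -z**4*log(z) + z**4/4 + 5*log(z - 5) - 5*log(z + 2) - 5*log(z + 5) - 4*atan(z) - exp(-2*sin(z))/3.
Answer: -z**4*log(z) + z**4/4 + 5*log(z - 5) - 5*log(z + 2) - 5*log(z + 5) - 4*atan(z) - exp(-2*sin(z))/3.


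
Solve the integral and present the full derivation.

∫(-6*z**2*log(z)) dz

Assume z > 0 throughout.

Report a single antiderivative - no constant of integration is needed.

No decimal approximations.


Step 1. Integrate ∫(-6*z**2*log(z)) dz by parts with u = log(z), dv = (-6*z**2) dz, so v = -2*z**3 [assuming z > 0]: now -2*z**3*log(z) + ∫(2*z**2) dz.
Step 2. Evaluate the standard form: now -2*z**3*log(z) + 2*z**3/3.
Answer: -2*z**3*log(z) + 2*z**3/3.


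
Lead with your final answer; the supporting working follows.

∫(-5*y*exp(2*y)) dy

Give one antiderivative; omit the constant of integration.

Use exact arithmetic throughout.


The answer is -5*y*exp(2*y)/2 + 5*exp(2*y)/4.
Step 1. Integrate ∫(-5*y*exp(2*y)) dy by parts with u = y, dv = (-5*exp(2*y)) dy, so v = -5*exp(2*y)/2: now -5*y*exp(2*y)/2 + ∫(5*exp(2*y)/2) dy.
Step 2. Evaluate the standard form: now -5*y*exp(2*y)/2 + 5*exp(2*y)/4.
Answer: -5*y*exp(2*y)/2 + 5*exp(2*y)/4.


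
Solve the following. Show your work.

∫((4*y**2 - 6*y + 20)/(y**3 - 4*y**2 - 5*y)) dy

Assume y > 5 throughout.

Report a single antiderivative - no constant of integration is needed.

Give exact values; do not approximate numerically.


Step 1. Decompose ∫((4*y**2 - 6*y + 20)/(y**3 - 4*y**2 - 5*y)) dy by partial fractions, (4*y**2 - 6*y + 20)/(y**3 - 4*y**2 - 5*y) = 5/(y + 1) + 3/(y - 5) - 4/y: now ∫(-4/y) dy + ∫(3/(y - 5)) dy + ∫(5/(y + 1)) dy.
Step 2. Evaluate the standard form [assuming y > 5]: now 3*log(y - 5) + ∫(-4/y) dy + ∫(5/(y + 1)) dy.
Step 3. Evaluate the standard form [assuming y > -1]: now 3*log(y - 5) + 5*log(y + 1) + ∫(-4/y) dy.
Step 4. Evaluate the standard form [assuming y > 0]: now -4*log(y) + 3*log(y - 5) + 5*log(y + 1).
Answer: -4*log(y) + 3*log(y - 5) + 5*log(y + 1).


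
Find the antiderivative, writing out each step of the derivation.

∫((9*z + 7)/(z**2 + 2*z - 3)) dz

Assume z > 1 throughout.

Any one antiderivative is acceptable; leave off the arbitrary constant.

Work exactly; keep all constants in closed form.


Step 1. Decompose ∫((9*z + 7)/(z**2 + 2*z - 3)) dz by partial fractions, (9*z + 7)/(z**2 + 2*z - 3) = 5/(z + 3) + 4/(z - 1): now ∫(4/(z - 1)) dz + ∫(5/(z + 3)) dz.
Step 2. Evaluate the standard form [assuming z > -3]: now 5*log(z + 3) + ∫(4/(z - 1)) dz.
Step 3. Evaluate the standard form [assuming z > 1]: now 4*log(z - 1) + 5*log(z + 3).
Answer: 4*log(z - 1) + 5*log(z + 3).


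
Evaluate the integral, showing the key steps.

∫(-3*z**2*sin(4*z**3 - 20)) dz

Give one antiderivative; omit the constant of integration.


Step 1. Substitute u = z**3 - 5, turning ∫(-3*z**2*sin(4*z**3 - 20)) dz into ∫(-sin(4*u)) du: now ∫(-sin(4*u)) du.
Step 2. Evaluate the standard form: now cos(4*u)/4.
Step 3. Substitute back u = z**3 - 5: now cos(4*z**3 - 20)/4.
Answer: cos(4*z**3 - 20)/4.


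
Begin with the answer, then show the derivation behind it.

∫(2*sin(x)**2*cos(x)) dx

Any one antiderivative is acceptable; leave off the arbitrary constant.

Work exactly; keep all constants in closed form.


The answer is 2*sin(x)**3/3.
Step 1. Substitute u = sin(x), turning ∫(2*sin(x)**2*cos(x)) dx into ∫(2*u**2) du: now ∫(2*u**2) du.
Step 2. Evaluate the standard form: now 2*u**3/3.
Step 3. Substitute back u = sin(x): now 2*sin(x)**3/3.
Answer: 2*sin(x)**3/3.


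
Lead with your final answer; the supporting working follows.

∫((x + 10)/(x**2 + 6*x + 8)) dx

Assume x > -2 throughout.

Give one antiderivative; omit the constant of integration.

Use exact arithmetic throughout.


The answer is 4*log(x + 2) - 3*log(x + 4).
Step 1. Decompose ∫((x + 10)/(x**2 + 6*x + 8)) dx by partial fractions, (x + 10)/(x**2 + 6*x + 8) = -3/(x + 4) + 4/(x + 2): now ∫(4/(x + 2)) dx + ∫(-3/(x + 4)) dx.
Step 2. Evaluate the standard form [assuming x > -4]: now -3*log(x + 4) + ∫(4/(x + 2)) dx.
Step 3. Evaluate the standard form [assuming x > -2]: now 4*log(x + 2) - 3*log(x + 4).
Answer: 4*log(x + 2) - 3*log(x + 4).


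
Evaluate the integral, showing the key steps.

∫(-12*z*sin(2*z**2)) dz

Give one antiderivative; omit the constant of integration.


Step 1. Substitute u = z**2, turning ∫(-12*z*sin(2*z**2)) dz into ∫(-6*sin(2*u)) du: now ∫(-6*sin(2*u)) du.
Step 2. Evaluate the standard form: now 3*cos(2*u).
Step 3. Substitute back u = z**2: now 3*cos(2*z**2).
Answer: 3*cos(2*z**2).


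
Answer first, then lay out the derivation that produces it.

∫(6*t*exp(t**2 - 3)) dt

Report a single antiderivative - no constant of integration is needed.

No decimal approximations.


The answer is 3*exp(t**2 - 3).
Step 1. Substitute u = t**2 - 3, turning ∫(6*t*exp(t**2 - 3)) dt into ∫(3*exp(u)) du: now ∫(3*exp(u)) du.
Step 2. Evaluate the standard form: now 3*exp(u).
Step 3. Substitute back u = t**2 - 3: now 3*exp(t**2 - 3).
Answer: 3*exp(t**2 - 3).


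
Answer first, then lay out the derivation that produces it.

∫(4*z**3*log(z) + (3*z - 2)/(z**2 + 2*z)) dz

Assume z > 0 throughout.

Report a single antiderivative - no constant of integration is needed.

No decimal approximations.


The answer is z**4*log(z) - z**4/4 - log(z) + 4*log(z + 2).
Step 1. Rewrite: now ∫(4*z**3*log(z)) dz + ∫((3*z - 2)/(z**2 + 2*z)) dz.
Step 2. Integrate ∫(4*z**3*log(z)) dz by parts with u = log(z), dv = (4*z**3) dz, so v = z**4 [assuming z > 0]: now z**4*log(z) + ∫(-z**3) dz + ∫((3*z - 2)/(z**2 + 2*z)) dz.
Step 3. Evaluate the standard form: now z**4*log(z) - z**4/4 + ∫((3*z - 2)/(z**2 + 2*z)) dz.
Step 4. Decompose ∫((3*z - 2)/(z**2 + 2*z)) dz by partial fractions, (3*z - 2)/(z**2 + 2*z) = 4/(z + 2) - 1/z: now z**4*log(z) - z**4/4 + ∫(-1/z) dz + ∫(4/(z + 2)) dz.
Step 5. Evaluate the standard form [assuming z > -2]: now z**4*log(z) - z**4/4 + 4*log(z + 2) + ∫(-1/z) dz.
Step 6. Evaluate the standard form [assuming z > 0]: now z**4*log(z) - z**4/4 - log(z) + 4*log(z + 2).
Answer: z**4*log(z) - z**4/4 - log(z) + 4*log(z + 2).


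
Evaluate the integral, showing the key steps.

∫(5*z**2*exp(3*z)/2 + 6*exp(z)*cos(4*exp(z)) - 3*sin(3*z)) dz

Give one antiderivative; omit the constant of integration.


Step 1. Rewrite: now ∫(5*z**2*exp(3*z)/2) dz + ∫(6*exp(z)*cos(4*exp(z))) dz + ∫(-3*sin(3*z)) dz.
Step 2. Substitute u = exp(z), turning ∫(6*exp(z)*cos(4*exp(z))) dz into ∫(6*cos(4*u)) du: now ∫(5*z**2*exp(3*z)/2) dz + ∫(-3*sin(3*z)) dz + ∫(6*cos(4*u)) du.
Step 3. Evaluate the standard form: now 3*sin(4*u)/2 + ∫(5*z**2*exp(3*z)/2) dz + ∫(-3*sin(3*z)) dz.
Step 4. Substitute back u = exp(z): now 3*sin(4*exp(z))/2 + ∫(5*z**2*exp(3*z)/2) dz + ∫(-3*sin(3*z)) dz.
Step 5. Evaluate the standard form: now 3*sin(4*exp(z))/2 + cos(3*z) + ∫(5*z**2*exp(3*z)/2) dz.
Step 6. Integrate ∫(5*z**2*exp(3*z)/2) dz by parts with u = z**2, dv = (5*exp(3*z)/2) dz, so v = 5*exp(3*z)/6: now 5*z**2*exp(3*z)/6 + 3*sin(4*exp(z))/2 + cos(3*z) + ∫(-5*z*exp(3*z)/3) dz.
Step 7. Integrate ∫(-5*z*exp(3*z)/3) dz by parts with u = z, dv = (-5*exp(3*z)/3) dz, so v = -5*exp(3*z)/9: now 5*z**2*exp(3*z)/6 - 5*z*exp(3*z)/9 + 3*sin(4*exp(z))/2 + cos(3*z) + ∫(5*exp(3*z)/9) dz.
Step 8. Evaluate the standard form: now 5*z**2*exp(3*z)/6 - 5*z*exp(3*z)/9 + 5*exp(3*z)/27 + 3*sin(4*exp(z))/2 + cos(3*z).
Answer: 5*z**2*exp(3*z)/6 - 5*z*exp(3*z)/9 + 5*exp(3*z)/27 + 3*sin(4*exp(z))/2 + cos(3*z).


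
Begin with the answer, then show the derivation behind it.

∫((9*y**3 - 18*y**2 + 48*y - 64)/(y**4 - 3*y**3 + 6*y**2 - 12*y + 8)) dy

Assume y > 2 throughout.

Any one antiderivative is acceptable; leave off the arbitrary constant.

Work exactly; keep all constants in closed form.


The answer is 4*log(y - 2) + 5*log(y - 1) - 2*atan(y/2).
Step 1. Decompose ∫((9*y**3 - 18*y**2 + 48*y - 64)/(y**4 - 3*y**3 + 6*y**2 - 12*y + 8)) dy by partial fractions, (9*y**3 - 18*y**2 + 48*y - 64)/(y**4 - 3*y**3 + 6*y**2 - 12*y + 8) = -4/(y**2 + 4) + 5/(y - 1) + 4/(y - 2): now ∫(4/(y - 2)) dy + ∫(5/(y - 1)) dy + ∫(-4/(y**2 + 4)) dy.
Step 2. Evaluate the standard form [assuming y > 2]: now 4*log(y - 2) + ∫(5/(y - 1)) dy + ∫(-4/(y**2 + 4)) dy.
Step 3. Evaluate the standard form [assuming y > 1]: now 4*log(y - 2) + 5*log(y - 1) + ∫(-4/(y**2 + 4)) dy.
Step 4. Evaluate the standard form: now 4*log(y - 2) + 5*log(y - 1) - 2*atan(y/2).
Answer: 4*log(y - 2) + 5*log(y - 1) - 2*atan(y/2).


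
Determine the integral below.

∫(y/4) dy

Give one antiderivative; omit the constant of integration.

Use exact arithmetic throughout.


Answer: y**2/8.


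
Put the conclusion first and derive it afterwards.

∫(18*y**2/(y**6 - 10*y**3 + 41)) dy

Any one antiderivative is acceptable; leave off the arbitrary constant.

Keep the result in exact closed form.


The answer is 3*atan(y**3/4 - 5/4)/2.
Step 1. Substitute u = y**3 - 5, turning ∫(18*y**2/(y**6 - 10*y**3 + 41)) dy into ∫(6/(u**2 + 16)) du: now ∫(6/(u**2 + 16)) du.
Step 2. Evaluate the standard form: now 3*atan(u/4)/2.
Step 3. Substitute back u = y**3 - 5: now 3*atan(y**3/4 - 5/4)/2.
Answer: 3*atan(y**3/4 - 5/4)/2.


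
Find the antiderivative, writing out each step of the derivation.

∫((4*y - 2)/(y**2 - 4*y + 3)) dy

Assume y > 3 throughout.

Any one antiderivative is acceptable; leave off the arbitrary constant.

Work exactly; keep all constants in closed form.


Step 1. Decompose ∫((4*y - 2)/(y**2 - 4*y + 3)) dy by partial fractions, (4*y - 2)/(y**2 - 4*y + 3) = -1/(y - 1) + 5/(y - 3): now ∫(5/(y - 3)) dy + ∫(-1/(y - 1)) dy.
Step 2. Evaluate the standard form [assuming y > 1]: now -log(y - 1) + ∫(5/(y - 3)) dy.
Step 3. Evaluate the standard form [assuming y > 3]: now 5*log(y - 3) - log(y - 1).
Answer: 5*log(y - 3) - log(y - 1).


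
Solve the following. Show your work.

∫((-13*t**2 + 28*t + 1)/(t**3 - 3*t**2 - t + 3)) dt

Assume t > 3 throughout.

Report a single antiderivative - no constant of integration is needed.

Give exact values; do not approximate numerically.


Step 1. Decompose ∫((-13*t**2 + 28*t + 1)/(t**3 - 3*t**2 - t + 3)) dt by partial fractions, (-13*t**2 + 28*t + 1)/(t**3 - 3*t**2 - t + 3) = -5/(t + 1) - 4/(t - 1) - 4/(t - 3): now ∫(-4/(t - 3)) dt + ∫(-4/(t - 1)) dt + ∫(-5/(t + 1)) dt.
Step 2. Evaluate the standard form [assuming t > -1]: now -5*log(t + 1) + ∫(-4/(t - 3)) dt + ∫(-4/(t - 1)) dt.
Step 3. Evaluate the standard form [assuming t > 3]: now -4*log(t - 3) - 5*log(t + 1) + ∫(-4/(t - 1)) dt.
Step 4. Evaluate the standard form [assuming t > 1]: now -4*log(t - 3) - 4*log(t - 1) - 5*log(t + 1).
Answer: -4*log(t - 3) - 4*log(t - 1) - 5*log(t + 1).


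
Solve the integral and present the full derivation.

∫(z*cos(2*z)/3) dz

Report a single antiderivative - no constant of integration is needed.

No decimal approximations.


Step 1. Integrate ∫(z*cos(2*z)/3) dz by parts with u = z, dv = (cos(2*z)/3) dz, so v = sin(2*z)/6: now z*sin(2*z)/6 + ∫(-sin(2*z)/6) dz.
Step 2. Evaluate the standard form: now z*sin(2*z)/6 + cos(2*z)/12.
Answer: z*sin(2*z)/6 + cos(2*z)/12.


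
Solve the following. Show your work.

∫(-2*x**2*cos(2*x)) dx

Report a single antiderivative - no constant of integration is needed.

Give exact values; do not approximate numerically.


Step 1. Integrate ∫(-2*x**2*cos(2*x)) dx by parts with u = x**2, dv = (-2*cos(2*x)) dx, so v = -sin(2*x): now -x**2*sin(2*x) + ∫(2*x*sin(2*x)) dx.
Step 2. Integrate ∫(2*x*sin(2*x)) dx by parts with u = x, dv = (2*sin(2*x)) dx, so v = -cos(2*x): now -x**2*sin(2*x) - x*cos(2*x) + ∫(cos(2*x)) dx.
Step 3. Evaluate the standard form: now -x**2*sin(2*x) - x*cos(2*x) + sin(2*x)/2.
Answer: -x**2*sin(2*x) - x*cos(2*x) + sin(2*x)/2.


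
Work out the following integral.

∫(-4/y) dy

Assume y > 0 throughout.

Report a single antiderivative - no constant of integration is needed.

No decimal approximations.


Answer: -4*log(y).


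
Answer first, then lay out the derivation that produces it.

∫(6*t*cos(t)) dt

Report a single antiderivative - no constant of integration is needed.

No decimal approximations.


The answer is 6*t*sin(t) + 6*cos(t).
Step 1. Integrate ∫(6*t*cos(t)) dt by parts with u = t, dv = (6*cos(t)) dt, so v = 6*sin(t): now 6*t*sin(t) + ∫(-6*sin(t)) dt.
Step 2. Evaluate the standard form: now 6*t*sin(t) + 6*cos(t).
Answer: 6*t*sin(t) + 6*cos(t).


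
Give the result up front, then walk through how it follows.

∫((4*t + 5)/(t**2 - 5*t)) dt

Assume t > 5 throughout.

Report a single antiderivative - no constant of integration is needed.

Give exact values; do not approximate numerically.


The answer is -log(t) + 5*log(t - 5).
Step 1. Decompose ∫((4*t + 5)/(t**2 - 5*t)) dt by partial fractions, (4*t + 5)/(t**2 - 5*t) = 5/(t - 5) - 1/t: now ∫(-1/t) dt + ∫(5/(t - 5)) dt.
Step 2. Evaluate the standard form [assuming t > 5]: now 5*log(t - 5) + ∫(-1/t) dt.
Step 3. Evaluate the standard form [assuming t > 0]: now -log(t) + 5*log(t - 5).
Answer: -log(t) + 5*log(t - 5).


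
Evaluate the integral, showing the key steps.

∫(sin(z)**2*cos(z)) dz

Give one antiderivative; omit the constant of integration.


Step 1. Substitute u = sin(z), turning ∫(sin(z)**2*cos(z)) dz into ∫(u**2) du: now ∫(u**2) du.
Step 2. Evaluate the standard form: now u**3/3.
Step 3. Substitute back u = sin(z): now sin(z)**3/3.
Answer: sin(z)**3/3.


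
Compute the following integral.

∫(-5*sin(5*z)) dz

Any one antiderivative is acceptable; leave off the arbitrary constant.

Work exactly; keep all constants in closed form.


Answer: cos(5*z).


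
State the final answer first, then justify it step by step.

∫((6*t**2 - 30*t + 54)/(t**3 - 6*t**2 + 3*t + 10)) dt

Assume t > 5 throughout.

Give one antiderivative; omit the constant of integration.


The answer is 3*log(t - 5) - 2*log(t - 2) + 5*log(t + 1).
Step 1. Decompose ∫((6*t**2 - 30*t + 54)/(t**3 - 6*t**2 + 3*t + 10)) dt by partial fractions, (6*t**2 - 30*t + 54)/(t**3 - 6*t**2 + 3*t + 10) = 5/(t + 1) - 2/(t - 2) + 3/(t - 5): now ∫(3/(t - 5)) dt + ∫(-2/(t - 2)) dt + ∫(5/(t + 1)) dt.
Step 2. Evaluate the standard form [assuming t > 2]: now -2*log(t - 2) + ∫(3/(t - 5)) dt + ∫(5/(t + 1)) dt.
Step 3. Evaluate the standard form [assuming t > -1]: now -2*log(t - 2) + 5*log(t + 1) + ∫(3/(t - 5)) dt.
Step 4. Evaluate the standard form [assuming t > 5]: now 3*log(t - 5) - 2*log(t - 2) + 5*log(t + 1).
Answer: 3*log(t - 5) - 2*log(t - 2) + 5*log(t + 1).


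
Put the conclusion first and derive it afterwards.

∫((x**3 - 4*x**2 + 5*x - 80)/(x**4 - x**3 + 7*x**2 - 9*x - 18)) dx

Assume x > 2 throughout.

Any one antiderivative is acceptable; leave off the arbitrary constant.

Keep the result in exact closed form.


The answer is -2*log(x - 2) + 3*log(x + 1) + 4*atan(x/3)/3.
Step 1. Decompose ∫((x**3 - 4*x**2 + 5*x - 80)/(x**4 - x**3 + 7*x**2 - 9*x - 18)) dx by partial fractions, (x**3 - 4*x**2 + 5*x - 80)/(x**4 - x**3 + 7*x**2 - 9*x - 18) = 4/(x**2 + 9) + 3/(x + 1) - 2/(x - 2): now ∫(-2/(x - 2)) dx + ∫(3/(x + 1)) dx + ∫(4/(x**2 + 9)) dx.
Step 2. Evaluate the standard form [assuming x > 2]: now -2*log(x - 2) + ∫(3/(x + 1)) dx + ∫(4/(x**2 + 9)) dx.
Step 3. Evaluate the standard form [assuming x > -1]: now -2*log(x - 2) + 3*log(x + 1) + ∫(4/(x**2 + 9)) dx.
Step 4. Evaluate the standard form: now -2*log(x - 2) + 3*log(x + 1) + 4*atan(x/3)/3.
Answer: -2*log(x - 2) + 3*log(x + 1) + 4*atan(x/3)/3.


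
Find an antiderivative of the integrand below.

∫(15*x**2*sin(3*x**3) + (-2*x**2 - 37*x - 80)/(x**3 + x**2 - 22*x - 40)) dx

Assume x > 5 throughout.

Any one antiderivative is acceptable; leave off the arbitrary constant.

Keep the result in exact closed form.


Answer: -5*log(x - 5) + log(x + 2) + 2*log(x + 4) - 5*cos(3*x**3)/3.


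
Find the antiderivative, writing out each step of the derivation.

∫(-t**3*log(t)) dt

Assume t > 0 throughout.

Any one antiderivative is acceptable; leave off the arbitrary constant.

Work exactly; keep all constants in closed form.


Step 1. Integrate ∫(-t**3*log(t)) dt by parts with u = log(t), dv = (-t**3) dt, so v = -t**4/4 [assuming t > 0]: now -t**4*log(t)/4 + ∫(t**3/4) dt.
Step 2. Evaluate the standard form: now -t**4*log(t)/4 + t**4/16.
Answer: -t**4*log(t)/4 + t**4/16.


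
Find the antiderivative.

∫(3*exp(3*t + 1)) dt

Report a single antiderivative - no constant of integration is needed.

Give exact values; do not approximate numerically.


Answer: exp(3*t + 1).


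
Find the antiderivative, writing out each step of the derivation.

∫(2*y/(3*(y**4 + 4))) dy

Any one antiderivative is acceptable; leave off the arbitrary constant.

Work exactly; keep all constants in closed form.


Step 1. Substitute u = y**2, turning ∫(2*y/(3*(y**4 + 4))) dy into ∫(1/(3*(u**2 + 4))) du: now ∫(1/(3*(u**2 + 4))) du.
Step 2. Evaluate the standard form: now atan(u/2)/6.
Step 3. Substitute back u = y**2: now atan(y**2/2)/6.
Answer: atan(y**2/2)/6.


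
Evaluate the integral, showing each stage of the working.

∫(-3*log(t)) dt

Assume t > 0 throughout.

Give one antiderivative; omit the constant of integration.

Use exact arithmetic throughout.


Step 1. Integrate ∫(-3*log(t)) dt by parts with u = log(t), dv = (-3) dt, so v = -3*t [assuming t > 0]: now -3*t*log(t) + ∫(3) dt.
Step 2. Evaluate the standard form: now -3*t*log(t) + 3*t.
Answer: -3*t*log(t) + 3*t.


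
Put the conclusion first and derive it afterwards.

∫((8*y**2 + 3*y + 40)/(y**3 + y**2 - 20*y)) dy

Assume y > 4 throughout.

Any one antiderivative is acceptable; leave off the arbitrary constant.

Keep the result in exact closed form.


The answer is -2*log(y) + 5*log(y - 4) + 5*log(y + 5).
Step 1. Decompose ∫((8*y**2 + 3*y + 40)/(y**3 + y**2 - 20*y)) dy by partial fractions, (8*y**2 + 3*y + 40)/(y**3 + y**2 - 20*y) = 5/(y + 5) + 5/(y - 4) - 2/y: now ∫(-2/y) dy + ∫(5/(y - 4)) dy + ∫(5/(y + 5)) dy.
Step 2. Evaluate the standard form [assuming y > 0]: now -2*log(y) + ∫(5/(y - 4)) dy + ∫(5/(y + 5)) dy.
Step 3. Evaluate the standard form [assuming y > -5]: now -2*log(y) + 5*log(y + 5) + ∫(5/(y - 4)) dy.
Step 4. Evaluate the standard form [assuming y > 4]: now -2*log(y) + 5*log(y - 4) + 5*log(y + 5).
Answer: -2*log(y) + 5*log(y - 4) + 5*log(y + 5).


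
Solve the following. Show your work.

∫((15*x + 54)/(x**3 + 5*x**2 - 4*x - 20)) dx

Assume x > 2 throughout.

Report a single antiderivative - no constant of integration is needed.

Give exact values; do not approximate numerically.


Step 1. Decompose ∫((15*x + 54)/(x**3 + 5*x**2 - 4*x - 20)) dx by partial fractions, (15*x + 54)/(x**3 + 5*x**2 - 4*x - 20) = -1/(x + 5) - 2/(x + 2) + 3/(x - 2): now ∫(3/(x - 2)) dx + ∫(-2/(x + 2)) dx + ∫(-1/(x + 5)) dx.
Step 2. Evaluate the standard form [assuming x > -2]: now -2*log(x + 2) + ∫(3/(x - 2)) dx + ∫(-1/(x + 5)) dx.
Step 3. Evaluate the standard form [assuming x > 2]: now 3*log(x - 2) - 2*log(x + 2) + ∫(-1/(x + 5)) dx.
Step 4. Evaluate the standard form [assuming x > -5]: now 3*log(x - 2) - 2*log(x + 2) - log(x + 5).
Answer: 3*log(x - 2) - 2*log(x + 2) - log(x + 5).


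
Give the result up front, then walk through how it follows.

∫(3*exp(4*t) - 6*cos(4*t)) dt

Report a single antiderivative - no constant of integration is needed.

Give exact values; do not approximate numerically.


The answer is 3*exp(4*t)/4 - 3*sin(4*t)/2.
Step 1. Rewrite: now ∫(3*exp(4*t)) dt + ∫(-6*cos(4*t)) dt.
Step 2. Evaluate the standard form: now -3*sin(4*t)/2 + ∫(3*exp(4*t)) dt.
Step 3. Evaluate the standard form: now 3*exp(4*t)/4 - 3*sin(4*t)/2.
Answer: 3*exp(4*t)/4 - 3*sin(4*t)/2.


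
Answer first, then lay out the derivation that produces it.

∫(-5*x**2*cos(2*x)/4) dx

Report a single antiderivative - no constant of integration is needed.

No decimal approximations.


The answer is -5*x**2*sin(2*x)/8 - 5*x*cos(2*x)/8 + 5*sin(2*x)/16.
Step 1. Integrate ∫(-5*x**2*cos(2*x)/4) dx by parts with u = x**2, dv = (-5*cos(2*x)/4) dx, so v = -5*sin(2*x)/8: now -5*x**2*sin(2*x)/8 + ∫(5*x*sin(2*x)/4) dx.
Step 2. Integrate ∫(5*x*sin(2*x)/4) dx by parts with u = x, dv = (5*sin(2*x)/4) dx, so v = -5*cos(2*x)/8: now -5*x**2*sin(2*x)/8 - 5*x*cos(2*x)/8 + ∫(5*cos(2*x)/8) dx.
Step 3. Evaluate the standard form: now -5*x**2*sin(2*x)/8 - 5*x*cos(2*x)/8 + 5*sin(2*x)/16.
Answer: -5*x**2*sin(2*x)/8 - 5*x*cos(2*x)/8 + 5*sin(2*x)/16.


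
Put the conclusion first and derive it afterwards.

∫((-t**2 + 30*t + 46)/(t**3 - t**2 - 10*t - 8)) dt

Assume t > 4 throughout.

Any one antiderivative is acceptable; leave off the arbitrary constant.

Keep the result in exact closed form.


The answer is 5*log(t - 4) - 3*log(t + 1) - 3*log(t + 2).
Step 1. Decompose ∫((-t**2 + 30*t + 46)/(t**3 - t**2 - 10*t - 8)) dt by partial fractions, (-t**2 + 30*t + 46)/(t**3 - t**2 - 10*t - 8) = -3/(t + 2) - 3/(t + 1) + 5/(t - 4): now ∫(5/(t - 4)) dt + ∫(-3/(t + 1)) dt + ∫(-3/(t + 2)) dt.
Step 2. Evaluate the standard form [assuming t > -2]: now -3*log(t + 2) + ∫(5/(t - 4)) dt + ∫(-3/(t + 1)) dt.
Step 3. Evaluate the standard form [assuming t > 4]: now 5*log(t - 4) - 3*log(t + 2) + ∫(-3/(t + 1)) dt.
Step 4. Evaluate the standard form [assuming t > -1]: now 5*log(t - 4) - 3*log(t + 1) - 3*log(t + 2).
Answer: 5*log(t - 4) - 3*log(t + 1) - 3*log(t + 2).


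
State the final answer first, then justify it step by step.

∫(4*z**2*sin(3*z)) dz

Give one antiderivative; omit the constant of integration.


The answer is -4*z**2*cos(3*z)/3 + 8*z*sin(3*z)/9 + 8*cos(3*z)/27.
Step 1. Integrate ∫(4*z**2*sin(3*z)) dz by parts with u = z**2, dv = (4*sin(3*z)) dz, so v = -4*cos(3*z)/3: now -4*z**2*cos(3*z)/3 + ∫(8*z*cos(3*z)/3) dz.
Step 2. Integrate ∫(8*z*cos(3*z)/3) dz by parts with u = z, dv = (8*cos(3*z)/3) dz, so v = 8*sin(3*z)/9: now -4*z**2*cos(3*z)/3 + 8*z*sin(3*z)/9 + ∫(-8*sin(3*z)/9) dz.
Step 3. Evaluate the standard form: now -4*z**2*cos(3*z)/3 + 8*z*sin(3*z)/9 + 8*cos(3*z)/27.
Answer: -4*z**2*cos(3*z)/3 + 8*z*sin(3*z)/9 + 8*cos(3*z)/27.


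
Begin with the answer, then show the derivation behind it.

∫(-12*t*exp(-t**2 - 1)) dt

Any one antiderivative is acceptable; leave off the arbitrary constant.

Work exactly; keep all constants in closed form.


The answer is 6*exp(-t**2 - 1).
Step 1. Substitute u = t**2 + 1, turning ∫(-12*t*exp(-t**2 - 1)) dt into ∫(-6*exp(-u)) du: now ∫(-6*exp(-u)) du.
Step 2. Evaluate the standard form: now 6*exp(-u).
Step 3. Substitute back u = t**2 + 1: now 6*exp(-t**2 - 1).
Answer: 6*exp(-t**2 - 1).


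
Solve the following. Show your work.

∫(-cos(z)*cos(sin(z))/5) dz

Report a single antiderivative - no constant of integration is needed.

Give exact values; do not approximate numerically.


Step 1. Substitute u = sin(z), turning ∫(-cos(z)*cos(sin(z))/5) dz into ∫(-cos(u)/5) du: now ∫(-cos(u)/5) du.
Step 2. Evaluate the standard form: now -sin(u)/5.
Step 3. Substitute back u = sin(z): now -sin(sin(z))/5.
Answer: -sin(sin(z))/5.


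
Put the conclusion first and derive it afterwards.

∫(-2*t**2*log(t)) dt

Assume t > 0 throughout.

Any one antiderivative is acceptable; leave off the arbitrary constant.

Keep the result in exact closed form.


The answer is -2*t**3*log(t)/3 + 2*t**3/9.
Step 1. Integrate ∫(-2*t**2*log(t)) dt by parts with u = log(t), dv = (-2*t**2) dt, so v = -2*t**3/3 [assuming t > 0]: now -2*t**3*log(t)/3 + ∫(2*t**2/3) dt.
Step 2. Evaluate the standard form: now -2*t**3*log(t)/3 + 2*t**3/9.
Answer: -2*t**3*log(t)/3 + 2*t**3/9.
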